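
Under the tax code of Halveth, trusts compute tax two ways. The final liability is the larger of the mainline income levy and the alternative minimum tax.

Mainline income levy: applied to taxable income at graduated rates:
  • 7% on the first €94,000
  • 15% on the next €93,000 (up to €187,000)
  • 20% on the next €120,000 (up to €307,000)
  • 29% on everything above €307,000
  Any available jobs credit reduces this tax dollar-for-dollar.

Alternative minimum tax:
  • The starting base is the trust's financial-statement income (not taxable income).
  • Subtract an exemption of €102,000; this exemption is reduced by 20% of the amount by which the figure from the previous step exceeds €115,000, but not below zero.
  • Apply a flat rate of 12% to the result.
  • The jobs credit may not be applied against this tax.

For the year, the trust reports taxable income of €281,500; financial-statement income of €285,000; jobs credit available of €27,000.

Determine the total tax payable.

€26,040

Mainline income levy:
  €94,000 × 7% = €6,580
  €93,000 × 15% = €13,950
  €94,500 × 20% = €18,900
  → €39,430
  Less jobs credit €27,000 → €12,430

Alternative minimum tax:
  Base (financial-statement income): €285,000
  Exemption: €102,000 − 20% × (€285,000 − €115,000) = €102,000 − €34,000 = €68,000
  Base: €285,000 − €68,000 = €217,000
  €217,000 × 12% = €26,040

€26,040 > €12,430, so the alternative minimum tax is the binding amount.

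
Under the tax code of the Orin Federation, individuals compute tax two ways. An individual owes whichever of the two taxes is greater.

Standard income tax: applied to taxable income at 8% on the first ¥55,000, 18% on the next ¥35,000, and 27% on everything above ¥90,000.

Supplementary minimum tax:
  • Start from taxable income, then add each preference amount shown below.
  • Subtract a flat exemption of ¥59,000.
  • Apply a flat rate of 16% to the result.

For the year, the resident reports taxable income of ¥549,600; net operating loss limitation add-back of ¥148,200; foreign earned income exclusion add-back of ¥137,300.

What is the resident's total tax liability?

¥134,792

Supplementary minimum tax:
  Adjusted income: ¥549,600 + ¥148,200 + ¥137,300 = ¥835,100
  Less exemption ¥59,000 → base ¥776,100
  ¥776,100 × 16% = ¥124,176

Standard income tax:
  ¥55,000 × 8% = ¥4,400
  ¥35,000 × 18% = ¥6,300
  ¥459,600 × 27% = ¥124,092
  → ¥134,792

¥134,792 > ¥124,176, so the standard income tax governs.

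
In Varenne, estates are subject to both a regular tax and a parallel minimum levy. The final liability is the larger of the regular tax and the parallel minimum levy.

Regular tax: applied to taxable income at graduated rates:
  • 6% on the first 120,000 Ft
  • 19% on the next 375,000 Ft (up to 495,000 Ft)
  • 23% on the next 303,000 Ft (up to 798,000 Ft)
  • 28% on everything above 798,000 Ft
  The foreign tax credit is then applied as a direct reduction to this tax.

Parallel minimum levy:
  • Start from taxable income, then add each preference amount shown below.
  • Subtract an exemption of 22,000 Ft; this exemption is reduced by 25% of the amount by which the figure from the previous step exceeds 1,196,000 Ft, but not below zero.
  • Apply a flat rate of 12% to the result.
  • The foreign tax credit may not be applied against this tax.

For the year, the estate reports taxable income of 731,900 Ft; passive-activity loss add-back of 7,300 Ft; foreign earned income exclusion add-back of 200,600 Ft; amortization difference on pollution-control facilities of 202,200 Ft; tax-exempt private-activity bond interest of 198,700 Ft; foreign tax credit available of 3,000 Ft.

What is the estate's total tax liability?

Regular tax:
  120,000 Ft × 6% = 7,200 Ft
  375,000 Ft × 19% = 71,250 Ft
  236,900 Ft × 23% = 54,487 Ft
  → 132,937 Ft
  Less foreign tax credit 3,000 Ft → 129,937 Ft

Parallel minimum levy:
  Adjusted income: 731,900 Ft + 7,300 Ft + 200,600 Ft + 202,200 Ft + 198,700 Ft = 1,340,700 Ft
  Exemption: 25% × (1,340,700 Ft − 1,196,000 Ft) = 36,175 Ft ≥ 22,000 Ft, so the exemption is fully phased out
  Base: 1,340,700 Ft − 0 Ft = 1,340,700 Ft
  1,340,700 Ft × 12% = 160,884 Ft

160,884 Ft > 129,937 Ft, so the parallel minimum levy is the binding amount.

160,884 Ft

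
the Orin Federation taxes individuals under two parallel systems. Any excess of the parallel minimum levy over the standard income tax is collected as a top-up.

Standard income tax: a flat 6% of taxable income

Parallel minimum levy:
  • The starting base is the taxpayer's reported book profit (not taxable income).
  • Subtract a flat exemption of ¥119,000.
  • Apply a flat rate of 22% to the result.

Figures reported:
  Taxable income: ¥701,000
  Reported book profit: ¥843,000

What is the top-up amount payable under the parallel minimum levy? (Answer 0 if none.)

Parallel minimum levy:
  Base (reported book profit): ¥843,000
  Less exemption ¥119,000 → base ¥724,000
  ¥724,000 × 22% = ¥159,280

Standard income tax:
  ¥701,000 × 6% = ¥42,060

Excess of parallel minimum levy over standard income tax: ¥159,280 − ¥42,060 = ¥117,220.

¥117,220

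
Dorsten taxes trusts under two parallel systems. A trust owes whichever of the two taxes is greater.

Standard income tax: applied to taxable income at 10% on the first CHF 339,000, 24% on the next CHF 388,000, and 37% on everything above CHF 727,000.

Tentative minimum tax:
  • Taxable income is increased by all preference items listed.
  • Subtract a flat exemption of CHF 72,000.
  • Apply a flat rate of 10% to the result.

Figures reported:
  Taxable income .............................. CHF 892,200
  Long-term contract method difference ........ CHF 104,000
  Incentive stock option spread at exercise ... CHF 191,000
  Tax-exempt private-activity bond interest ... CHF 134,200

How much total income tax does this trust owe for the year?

CHF 188,144

Standard income tax:
  CHF 339,000 × 10% = CHF 33,900
  CHF 388,000 × 24% = CHF 93,120
  CHF 165,200 × 37% = CHF 61,124
  → CHF 188,144

Tentative minimum tax:
  Adjusted income: CHF 892,200 + CHF 104,000 + CHF 191,000 + CHF 134,200 = CHF 1,321,400
  Less exemption CHF 72,000 → base CHF 1,249,400
  CHF 1,249,400 × 10% = CHF 124,940

CHF 188,144 > CHF 124,940, so the standard income tax governs.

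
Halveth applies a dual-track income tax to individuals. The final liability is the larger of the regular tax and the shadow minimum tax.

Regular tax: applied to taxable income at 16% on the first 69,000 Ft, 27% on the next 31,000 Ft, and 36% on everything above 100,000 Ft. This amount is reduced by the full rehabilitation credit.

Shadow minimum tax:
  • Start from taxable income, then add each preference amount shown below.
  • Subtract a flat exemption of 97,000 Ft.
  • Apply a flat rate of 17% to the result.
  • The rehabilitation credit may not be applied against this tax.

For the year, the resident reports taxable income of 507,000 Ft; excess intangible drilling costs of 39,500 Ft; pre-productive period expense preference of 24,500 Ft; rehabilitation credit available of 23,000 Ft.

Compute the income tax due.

Regular tax:
  69,000 Ft × 16% = 11,040 Ft
  31,000 Ft × 27% = 8,370 Ft
  407,000 Ft × 36% = 146,520 Ft
  → 165,930 Ft
  Less rehabilitation credit 23,000 Ft → 142,930 Ft

Shadow minimum tax:
  Adjusted income: 507,000 Ft + 39,500 Ft + 24,500 Ft = 571,000 Ft
  Less exemption 97,000 Ft → base 474,000 Ft
  474,000 Ft × 17% = 80,580 Ft

142,930 Ft > 80,580 Ft, so the regular tax governs.

142,930 Ft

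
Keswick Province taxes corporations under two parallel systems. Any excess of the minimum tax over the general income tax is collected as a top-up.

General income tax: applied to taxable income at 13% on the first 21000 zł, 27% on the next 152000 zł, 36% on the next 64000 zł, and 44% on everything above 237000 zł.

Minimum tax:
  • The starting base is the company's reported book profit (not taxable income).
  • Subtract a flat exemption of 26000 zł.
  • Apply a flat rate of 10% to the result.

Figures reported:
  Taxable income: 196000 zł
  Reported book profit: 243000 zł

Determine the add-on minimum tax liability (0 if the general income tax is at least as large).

Minimum tax:
  Base (reported book profit): 243000 zł
  Less exemption 26000 zł → base 217000 zł
  217000 zł × 10% = 21700 zł

General income tax:
  21000 zł × 13% = 2730 zł
  152000 zł × 27% = 41040 zł
  23000 zł × 36% = 8280 zł
  → 52050 zł

21700 zł ≤ 52050 zł, so no add-on is due.

0 zł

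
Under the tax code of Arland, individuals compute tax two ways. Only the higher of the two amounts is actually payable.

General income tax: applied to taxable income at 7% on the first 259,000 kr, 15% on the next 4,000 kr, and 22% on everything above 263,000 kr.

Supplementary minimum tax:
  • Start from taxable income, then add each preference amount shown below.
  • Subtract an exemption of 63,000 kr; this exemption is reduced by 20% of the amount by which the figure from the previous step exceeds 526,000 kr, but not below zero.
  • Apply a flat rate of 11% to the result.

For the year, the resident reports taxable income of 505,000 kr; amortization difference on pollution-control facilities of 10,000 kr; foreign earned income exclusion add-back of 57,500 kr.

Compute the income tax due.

71,970 kr

General income tax:
  259,000 kr × 7% = 18,130 kr
  4,000 kr × 15% = 600 kr
  242,000 kr × 22% = 53,240 kr
  → 71,970 kr

Supplementary minimum tax:
  Adjusted income: 505,000 kr + 10,000 kr + 57,500 kr = 572,500 kr
  Exemption: 63,000 kr − 20% × (572,500 kr − 526,000 kr) = 63,000 kr − 9,300 kr = 53,700 kr
  Base: 572,500 kr − 53,700 kr = 518,800 kr
  518,800 kr × 11% = 57,068 kr

71,970 kr > 57,068 kr, so the general income tax governs.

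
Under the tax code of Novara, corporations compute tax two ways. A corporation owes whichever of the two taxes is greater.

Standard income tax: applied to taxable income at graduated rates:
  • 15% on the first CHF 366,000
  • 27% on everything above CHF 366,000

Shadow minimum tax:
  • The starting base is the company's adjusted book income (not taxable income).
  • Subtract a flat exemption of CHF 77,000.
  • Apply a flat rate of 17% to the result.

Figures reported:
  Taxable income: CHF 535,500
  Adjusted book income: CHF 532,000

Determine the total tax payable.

CHF 100,665

Standard income tax:
  CHF 366,000 × 15% = CHF 54,900
  CHF 169,500 × 27% = CHF 45,765
  → CHF 100,665

Shadow minimum tax:
  Base (adjusted book income): CHF 532,000
  Less exemption CHF 77,000 → base CHF 455,000
  CHF 455,000 × 17% = CHF 77,350

CHF 100,665 > CHF 77,350, so the standard income tax governs.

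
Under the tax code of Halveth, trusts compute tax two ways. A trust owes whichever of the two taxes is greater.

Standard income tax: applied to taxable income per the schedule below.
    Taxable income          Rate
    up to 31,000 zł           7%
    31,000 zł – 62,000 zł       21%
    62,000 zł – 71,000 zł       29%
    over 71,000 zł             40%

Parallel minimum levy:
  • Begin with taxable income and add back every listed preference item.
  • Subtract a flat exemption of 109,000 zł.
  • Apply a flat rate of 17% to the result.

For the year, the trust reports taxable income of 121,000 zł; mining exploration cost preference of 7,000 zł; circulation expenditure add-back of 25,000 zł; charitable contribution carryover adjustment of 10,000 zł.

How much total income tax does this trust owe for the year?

Parallel minimum levy:
  Adjusted income: 121,000 zł + 7,000 zł + 25,000 zł + 10,000 zł = 163,000 zł
  Less exemption 109,000 zł → base 54,000 zł
  54,000 zł × 17% = 9,180 zł

Standard income tax:
  31,000 zł × 7% = 2,170 zł
  31,000 zł × 21% = 6,510 zł
  9,000 zł × 29% = 2,610 zł
  50,000 zł × 40% = 20,000 zł
  → 31,290 zł

31,290 zł > 9,180 zł, so the standard income tax governs.

31,290 zł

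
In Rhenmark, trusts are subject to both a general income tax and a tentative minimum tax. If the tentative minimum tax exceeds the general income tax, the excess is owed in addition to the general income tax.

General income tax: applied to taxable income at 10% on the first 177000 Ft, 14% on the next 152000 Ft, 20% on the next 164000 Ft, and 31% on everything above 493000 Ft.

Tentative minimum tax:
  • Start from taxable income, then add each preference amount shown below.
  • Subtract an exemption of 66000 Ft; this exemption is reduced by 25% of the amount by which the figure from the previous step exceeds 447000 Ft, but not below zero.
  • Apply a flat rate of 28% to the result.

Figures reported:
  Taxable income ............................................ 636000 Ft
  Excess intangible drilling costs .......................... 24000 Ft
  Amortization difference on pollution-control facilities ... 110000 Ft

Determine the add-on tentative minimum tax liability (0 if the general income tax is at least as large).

99490 Ft

Tentative minimum tax:
  Adjusted income: 636000 Ft + 24000 Ft + 110000 Ft = 770000 Ft
  Exemption: 25% × (770000 Ft − 447000 Ft) = 80750 Ft ≥ 66000 Ft, so the exemption is fully phased out
  Base: 770000 Ft − 0 Ft = 770000 Ft
  770000 Ft × 28% = 215600 Ft

General income tax:
  177000 Ft × 10% = 17700 Ft
  152000 Ft × 14% = 21280 Ft
  164000 Ft × 20% = 32800 Ft
  143000 Ft × 31% = 44330 Ft
  → 116110 Ft

Excess of tentative minimum tax over general income tax: 215600 Ft − 116110 Ft = 99490 Ft.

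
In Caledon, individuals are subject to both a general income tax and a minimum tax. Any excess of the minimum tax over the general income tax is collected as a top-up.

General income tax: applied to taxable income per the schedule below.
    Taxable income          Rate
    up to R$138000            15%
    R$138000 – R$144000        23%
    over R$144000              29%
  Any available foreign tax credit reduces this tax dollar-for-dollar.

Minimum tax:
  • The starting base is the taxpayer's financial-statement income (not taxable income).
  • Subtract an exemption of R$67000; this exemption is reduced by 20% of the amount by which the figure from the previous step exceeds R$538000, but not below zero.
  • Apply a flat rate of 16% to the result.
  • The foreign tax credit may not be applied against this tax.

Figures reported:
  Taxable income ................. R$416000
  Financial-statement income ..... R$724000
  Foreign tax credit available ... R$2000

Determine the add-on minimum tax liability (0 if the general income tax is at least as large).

Minimum tax:
  Base (financial-statement income): R$724000
  Exemption: R$67000 − 20% × (R$724000 − R$538000) = R$67000 − R$37200 = R$29800
  Base: R$724000 − R$29800 = R$694200
  R$694200 × 16% = R$111072

General income tax:
  R$138000 × 15% = R$20700
  R$6000 × 23% = R$1380
  R$272000 × 29% = R$78880
  → R$100960
  Less foreign tax credit R$2000 → R$98960

Excess of minimum tax over general income tax: R$111072 − R$98960 = R$12112.

R$12112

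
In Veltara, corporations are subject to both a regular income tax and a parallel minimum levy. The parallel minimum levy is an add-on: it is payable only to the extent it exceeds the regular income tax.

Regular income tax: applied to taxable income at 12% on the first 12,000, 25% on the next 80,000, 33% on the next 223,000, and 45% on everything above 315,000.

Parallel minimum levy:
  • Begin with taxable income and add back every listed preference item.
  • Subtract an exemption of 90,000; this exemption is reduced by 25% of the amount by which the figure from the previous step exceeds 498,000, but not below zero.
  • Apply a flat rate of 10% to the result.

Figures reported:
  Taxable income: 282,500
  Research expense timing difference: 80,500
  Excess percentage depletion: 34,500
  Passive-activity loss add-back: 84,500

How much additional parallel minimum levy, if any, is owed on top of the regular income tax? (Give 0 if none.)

0

Regular income tax:
  12,000 × 12% = 1,440
  80,000 × 25% = 20,000
  190,500 × 33% = 62,865
  → 84,305

Parallel minimum levy:
  Adjusted income: 282,500 + 80,500 + 34,500 + 84,500 = 482,000
  Exemption: 482,000 ≤ 498,000, so full 90,000 applies
  Base: 482,000 − 90,000 = 392,000
  392,000 × 10% = 39,200

39,200 ≤ 84,305, so no add-on is due.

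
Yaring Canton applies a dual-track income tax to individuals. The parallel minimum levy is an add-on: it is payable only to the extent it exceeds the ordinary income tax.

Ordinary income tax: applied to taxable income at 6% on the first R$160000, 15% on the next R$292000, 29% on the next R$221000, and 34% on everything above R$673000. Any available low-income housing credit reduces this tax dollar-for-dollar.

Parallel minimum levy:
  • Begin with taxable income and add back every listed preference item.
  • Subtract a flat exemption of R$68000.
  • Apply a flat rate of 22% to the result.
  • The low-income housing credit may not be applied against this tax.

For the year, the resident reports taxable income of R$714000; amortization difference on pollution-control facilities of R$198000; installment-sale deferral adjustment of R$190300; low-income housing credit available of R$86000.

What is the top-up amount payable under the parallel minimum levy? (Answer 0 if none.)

R$182116

Ordinary income tax:
  R$160000 × 6% = R$9600
  R$292000 × 15% = R$43800
  R$221000 × 29% = R$64090
  R$41000 × 34% = R$13940
  → R$131430
  Less low-income housing credit R$86000 → R$45430

Parallel minimum levy:
  Adjusted income: R$714000 + R$198000 + R$190300 = R$1102300
  Less exemption R$68000 → base R$1034300
  R$1034300 × 22% = R$227546

Excess of parallel minimum levy over ordinary income tax: R$227546 − R$45430 = R$182116.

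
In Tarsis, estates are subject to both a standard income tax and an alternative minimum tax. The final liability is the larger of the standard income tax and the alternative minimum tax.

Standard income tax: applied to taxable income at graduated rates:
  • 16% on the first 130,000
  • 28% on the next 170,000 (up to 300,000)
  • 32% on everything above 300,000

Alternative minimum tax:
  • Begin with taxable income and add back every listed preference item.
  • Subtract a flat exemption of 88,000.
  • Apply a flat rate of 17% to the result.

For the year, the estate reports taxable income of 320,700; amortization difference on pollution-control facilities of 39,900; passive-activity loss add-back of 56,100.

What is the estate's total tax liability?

75,024

Standard income tax:
  130,000 × 16% = 20,800
  170,000 × 28% = 47,600
  20,700 × 32% = 6,624
  → 75,024

Alternative minimum tax:
  Adjusted income: 320,700 + 39,900 + 56,100 = 416,700
  Less exemption 88,000 → base 328,700
  328,700 × 17% = 55,879

75,024 > 55,879, so the standard income tax governs.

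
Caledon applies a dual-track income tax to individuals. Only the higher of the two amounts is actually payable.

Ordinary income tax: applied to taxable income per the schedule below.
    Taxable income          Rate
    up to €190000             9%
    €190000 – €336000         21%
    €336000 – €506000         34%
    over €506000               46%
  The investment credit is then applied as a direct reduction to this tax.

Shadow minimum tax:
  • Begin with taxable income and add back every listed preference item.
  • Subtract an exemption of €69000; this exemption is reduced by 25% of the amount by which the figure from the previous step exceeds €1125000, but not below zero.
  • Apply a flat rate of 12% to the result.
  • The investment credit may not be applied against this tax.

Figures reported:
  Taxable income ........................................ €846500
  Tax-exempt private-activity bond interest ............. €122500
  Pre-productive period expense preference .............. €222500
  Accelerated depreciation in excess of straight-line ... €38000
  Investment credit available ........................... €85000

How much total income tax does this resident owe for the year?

Ordinary income tax:
  €190000 × 9% = €17100
  €146000 × 21% = €30660
  €170000 × 34% = €57800
  €340500 × 46% = €156630
  → €262190
  Less investment credit €85000 → €177190

Shadow minimum tax:
  Adjusted income: €846500 + €122500 + €222500 + €38000 = €1229500
  Exemption: €69000 − 25% × (€1229500 − €1125000) = €69000 − €26125 = €42875
  Base: €1229500 − €42875 = €1186625
  €1186625 × 12% = €142395

€177190 > €142395, so the ordinary income tax governs.

€177190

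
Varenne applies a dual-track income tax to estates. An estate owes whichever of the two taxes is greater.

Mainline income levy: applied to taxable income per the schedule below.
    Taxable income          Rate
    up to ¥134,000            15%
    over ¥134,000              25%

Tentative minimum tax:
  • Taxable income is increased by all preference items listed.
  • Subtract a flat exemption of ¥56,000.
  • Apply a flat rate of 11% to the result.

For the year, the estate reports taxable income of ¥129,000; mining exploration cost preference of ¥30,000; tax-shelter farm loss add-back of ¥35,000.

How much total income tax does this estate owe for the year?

Tentative minimum tax:
  Adjusted income: ¥129,000 + ¥30,000 + ¥35,000 = ¥194,000
  Less exemption ¥56,000 → base ¥138,000
  ¥138,000 × 11% = ¥15,180

Mainline income levy:
  ¥129,000 × 15% = ¥19,350

¥19,350 > ¥15,180, so the mainline income levy governs.

¥19,350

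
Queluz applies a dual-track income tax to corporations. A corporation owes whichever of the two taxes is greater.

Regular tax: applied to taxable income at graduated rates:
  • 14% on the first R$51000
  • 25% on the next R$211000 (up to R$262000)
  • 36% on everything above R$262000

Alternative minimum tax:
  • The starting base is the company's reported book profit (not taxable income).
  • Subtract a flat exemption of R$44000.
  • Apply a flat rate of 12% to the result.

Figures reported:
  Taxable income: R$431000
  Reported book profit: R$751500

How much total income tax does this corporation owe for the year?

Regular tax:
  R$51000 × 14% = R$7140
  R$211000 × 25% = R$52750
  R$169000 × 36% = R$60840
  → R$120730

Alternative minimum tax:
  Base (reported book profit): R$751500
  Less exemption R$44000 → base R$707500
  R$707500 × 12% = R$84900

R$120730 > R$84900, so the regular tax governs.

R$120730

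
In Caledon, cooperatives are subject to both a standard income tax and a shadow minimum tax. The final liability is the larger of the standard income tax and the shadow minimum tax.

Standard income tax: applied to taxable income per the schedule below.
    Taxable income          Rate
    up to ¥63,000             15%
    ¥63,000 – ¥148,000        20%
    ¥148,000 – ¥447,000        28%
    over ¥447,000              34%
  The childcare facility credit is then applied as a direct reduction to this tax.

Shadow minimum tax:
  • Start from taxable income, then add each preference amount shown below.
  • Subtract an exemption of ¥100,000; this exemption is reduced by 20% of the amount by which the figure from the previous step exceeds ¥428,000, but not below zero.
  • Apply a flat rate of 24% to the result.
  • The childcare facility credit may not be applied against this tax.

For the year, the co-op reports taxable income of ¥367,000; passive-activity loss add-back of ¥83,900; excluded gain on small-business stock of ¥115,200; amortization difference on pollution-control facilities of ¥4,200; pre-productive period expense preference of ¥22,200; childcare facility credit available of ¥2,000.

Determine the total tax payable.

Shadow minimum tax:
  Adjusted income: ¥367,000 + ¥83,900 + ¥115,200 + ¥4,200 + ¥22,200 = ¥592,500
  Exemption: ¥100,000 − 20% × (¥592,500 − ¥428,000) = ¥100,000 − ¥32,900 = ¥67,100
  Base: ¥592,500 − ¥67,100 = ¥525,400
  ¥525,400 × 24% = ¥126,096

Standard income tax:
  ¥63,000 × 15% = ¥9,450
  ¥85,000 × 20% = ¥17,000
  ¥219,000 × 28% = ¥61,320
  → ¥87,770
  Less childcare facility credit ¥2,000 → ¥85,770

¥126,096 > ¥85,770, so the shadow minimum tax is the binding amount.

¥126,096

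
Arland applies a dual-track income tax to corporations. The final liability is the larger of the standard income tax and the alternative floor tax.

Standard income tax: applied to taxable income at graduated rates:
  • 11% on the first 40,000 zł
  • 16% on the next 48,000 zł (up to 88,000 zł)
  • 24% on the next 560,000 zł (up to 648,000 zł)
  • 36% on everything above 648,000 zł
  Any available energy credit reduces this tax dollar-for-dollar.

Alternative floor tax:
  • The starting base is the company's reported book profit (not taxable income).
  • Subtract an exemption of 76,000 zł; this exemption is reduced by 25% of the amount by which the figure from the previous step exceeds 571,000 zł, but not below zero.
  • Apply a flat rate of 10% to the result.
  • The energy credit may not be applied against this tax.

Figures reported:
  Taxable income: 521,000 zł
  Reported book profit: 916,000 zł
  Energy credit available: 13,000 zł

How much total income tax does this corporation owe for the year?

103,000 zł

Alternative floor tax:
  Base (reported book profit): 916,000 zł
  Exemption: 25% × (916,000 zł − 571,000 zł) = 86,250 zł ≥ 76,000 zł, so the exemption is fully phased out
  Base: 916,000 zł − 0 zł = 916,000 zł
  916,000 zł × 10% = 91,600 zł

Standard income tax:
  40,000 zł × 11% = 4,400 zł
  48,000 zł × 16% = 7,680 zł
  433,000 zł × 24% = 103,920 zł
  → 116,000 zł
  Less energy credit 13,000 zł → 103,000 zł

103,000 zł > 91,600 zł, so the standard income tax governs.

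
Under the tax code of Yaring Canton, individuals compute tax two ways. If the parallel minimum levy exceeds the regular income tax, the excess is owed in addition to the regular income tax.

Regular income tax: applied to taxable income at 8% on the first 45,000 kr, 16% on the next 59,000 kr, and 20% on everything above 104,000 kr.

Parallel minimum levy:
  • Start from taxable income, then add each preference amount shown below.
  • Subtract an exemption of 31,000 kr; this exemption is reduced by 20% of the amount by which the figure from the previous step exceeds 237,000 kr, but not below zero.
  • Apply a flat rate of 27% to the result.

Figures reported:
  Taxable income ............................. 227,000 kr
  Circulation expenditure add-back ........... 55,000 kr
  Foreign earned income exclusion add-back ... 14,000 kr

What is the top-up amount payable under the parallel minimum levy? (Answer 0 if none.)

37,096 kr

Parallel minimum levy:
  Adjusted income: 227,000 kr + 55,000 kr + 14,000 kr = 296,000 kr
  Exemption: 31,000 kr − 20% × (296,000 kr − 237,000 kr) = 31,000 kr − 11,800 kr = 19,200 kr
  Base: 296,000 kr − 19,200 kr = 276,800 kr
  276,800 kr × 27% = 74,736 kr

Regular income tax:
  45,000 kr × 8% = 3,600 kr
  59,000 kr × 16% = 9,440 kr
  123,000 kr × 20% = 24,600 kr
  → 37,640 kr

Excess of parallel minimum levy over regular income tax: 74,736 kr − 37,640 kr = 37,096 kr.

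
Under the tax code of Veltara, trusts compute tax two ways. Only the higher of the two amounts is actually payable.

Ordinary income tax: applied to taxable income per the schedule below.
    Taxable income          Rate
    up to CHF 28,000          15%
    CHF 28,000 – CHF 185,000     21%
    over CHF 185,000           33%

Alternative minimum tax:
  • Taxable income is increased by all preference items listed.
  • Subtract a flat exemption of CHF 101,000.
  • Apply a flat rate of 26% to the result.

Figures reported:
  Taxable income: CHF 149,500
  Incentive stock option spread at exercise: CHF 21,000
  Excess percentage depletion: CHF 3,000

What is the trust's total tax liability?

CHF 29,715

Alternative minimum tax:
  Adjusted income: CHF 149,500 + CHF 21,000 + CHF 3,000 = CHF 173,500
  Less exemption CHF 101,000 → base CHF 72,500
  CHF 72,500 × 26% = CHF 18,850

Ordinary income tax:
  CHF 28,000 × 15% = CHF 4,200
  CHF 121,500 × 21% = CHF 25,515
  → CHF 29,715

CHF 29,715 > CHF 18,850, so the ordinary income tax governs.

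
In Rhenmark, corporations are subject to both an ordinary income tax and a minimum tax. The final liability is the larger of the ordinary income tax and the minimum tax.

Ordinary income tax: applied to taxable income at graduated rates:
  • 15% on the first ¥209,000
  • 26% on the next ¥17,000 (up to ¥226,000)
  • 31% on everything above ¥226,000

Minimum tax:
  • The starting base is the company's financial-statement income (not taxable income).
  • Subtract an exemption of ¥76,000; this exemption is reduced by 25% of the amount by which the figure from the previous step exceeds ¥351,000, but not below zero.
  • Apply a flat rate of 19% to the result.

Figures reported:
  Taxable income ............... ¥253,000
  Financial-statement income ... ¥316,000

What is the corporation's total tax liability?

Ordinary income tax:
  ¥209,000 × 15% = ¥31,350
  ¥17,000 × 26% = ¥4,420
  ¥27,000 × 31% = ¥8,370
  → ¥44,140

Minimum tax:
  Base (financial-statement income): ¥316,000
  Exemption: ¥316,000 ≤ ¥351,000, so full ¥76,000 applies
  Base: ¥316,000 − ¥76,000 = ¥240,000
  ¥240,000 × 19% = ¥45,600

¥45,600 > ¥44,140, so the minimum tax is the binding amount.

¥45,600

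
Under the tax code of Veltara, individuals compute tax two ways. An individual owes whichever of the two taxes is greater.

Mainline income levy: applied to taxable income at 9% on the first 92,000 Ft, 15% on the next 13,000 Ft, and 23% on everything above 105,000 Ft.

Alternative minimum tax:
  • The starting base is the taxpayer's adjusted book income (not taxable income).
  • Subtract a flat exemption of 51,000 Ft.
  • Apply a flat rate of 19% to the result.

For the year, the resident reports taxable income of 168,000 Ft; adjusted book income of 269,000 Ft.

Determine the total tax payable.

41,420 Ft

Mainline income levy:
  92,000 Ft × 9% = 8,280 Ft
  13,000 Ft × 15% = 1,950 Ft
  63,000 Ft × 23% = 14,490 Ft
  → 24,720 Ft

Alternative minimum tax:
  Base (adjusted book income): 269,000 Ft
  Less exemption 51,000 Ft → base 218,000 Ft
  218,000 Ft × 19% = 41,420 Ft

41,420 Ft > 24,720 Ft, so the alternative minimum tax is the binding amount.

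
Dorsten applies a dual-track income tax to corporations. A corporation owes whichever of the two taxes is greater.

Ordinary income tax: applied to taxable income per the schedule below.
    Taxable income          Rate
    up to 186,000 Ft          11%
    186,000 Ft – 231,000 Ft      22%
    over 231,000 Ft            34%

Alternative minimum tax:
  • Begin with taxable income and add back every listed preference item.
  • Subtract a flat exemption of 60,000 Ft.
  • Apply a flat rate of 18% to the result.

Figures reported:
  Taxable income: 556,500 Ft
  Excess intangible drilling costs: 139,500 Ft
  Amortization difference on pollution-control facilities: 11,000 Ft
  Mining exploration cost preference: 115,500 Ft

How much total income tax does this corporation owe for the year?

Ordinary income tax:
  186,000 Ft × 11% = 20,460 Ft
  45,000 Ft × 22% = 9,900 Ft
  325,500 Ft × 34% = 110,670 Ft
  → 141,030 Ft

Alternative minimum tax:
  Adjusted income: 556,500 Ft + 139,500 Ft + 11,000 Ft + 115,500 Ft = 822,500 Ft
  Less exemption 60,000 Ft → base 762,500 Ft
  762,500 Ft × 18% = 137,250 Ft

141,030 Ft > 137,250 Ft, so the ordinary income tax governs.

141,030 Ft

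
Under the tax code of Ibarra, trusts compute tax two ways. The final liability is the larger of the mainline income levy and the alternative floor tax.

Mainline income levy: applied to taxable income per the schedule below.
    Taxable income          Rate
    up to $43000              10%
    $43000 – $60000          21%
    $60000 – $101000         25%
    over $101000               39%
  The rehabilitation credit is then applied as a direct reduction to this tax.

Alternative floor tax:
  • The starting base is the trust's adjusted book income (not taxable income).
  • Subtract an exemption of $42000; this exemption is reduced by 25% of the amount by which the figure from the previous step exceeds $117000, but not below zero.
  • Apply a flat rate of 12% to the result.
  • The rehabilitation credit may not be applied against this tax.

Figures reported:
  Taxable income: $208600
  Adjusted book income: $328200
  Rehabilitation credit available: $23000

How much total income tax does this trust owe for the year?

Mainline income levy:
  $43000 × 10% = $4300
  $17000 × 21% = $3570
  $41000 × 25% = $10250
  $107600 × 39% = $41964
  → $60084
  Less rehabilitation credit $23000 → $37084

Alternative floor tax:
  Base (adjusted book income): $328200
  Exemption: 25% × ($328200 − $117000) = $52800 ≥ $42000, so the exemption is fully phased out
  Base: $328200 − $0 = $328200
  $328200 × 12% = $39384

$39384 > $37084, so the alternative floor tax is the binding amount.

$39384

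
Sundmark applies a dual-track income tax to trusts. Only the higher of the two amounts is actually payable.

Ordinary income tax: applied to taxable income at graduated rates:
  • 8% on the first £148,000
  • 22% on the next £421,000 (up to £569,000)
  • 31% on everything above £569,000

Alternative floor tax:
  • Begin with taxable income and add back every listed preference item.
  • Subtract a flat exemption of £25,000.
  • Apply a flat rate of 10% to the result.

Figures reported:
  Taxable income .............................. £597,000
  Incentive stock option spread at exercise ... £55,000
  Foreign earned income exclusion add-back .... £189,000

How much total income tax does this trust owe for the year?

Ordinary income tax:
  £148,000 × 8% = £11,840
  £421,000 × 22% = £92,620
  £28,000 × 31% = £8,680
  → £113,140

Alternative floor tax:
  Adjusted income: £597,000 + £55,000 + £189,000 = £841,000
  Less exemption £25,000 → base £816,000
  £816,000 × 10% = £81,600

£113,140 > £81,600, so the ordinary income tax governs.

£113,140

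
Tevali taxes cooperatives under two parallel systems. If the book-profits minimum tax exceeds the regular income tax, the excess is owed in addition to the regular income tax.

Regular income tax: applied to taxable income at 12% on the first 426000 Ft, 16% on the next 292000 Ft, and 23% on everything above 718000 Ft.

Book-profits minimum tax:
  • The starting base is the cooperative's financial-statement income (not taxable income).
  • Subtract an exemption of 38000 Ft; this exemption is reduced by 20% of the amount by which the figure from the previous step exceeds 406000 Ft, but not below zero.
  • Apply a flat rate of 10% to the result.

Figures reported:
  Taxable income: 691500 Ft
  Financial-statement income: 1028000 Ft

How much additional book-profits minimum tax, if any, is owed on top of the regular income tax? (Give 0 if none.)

Book-profits minimum tax:
  Base (financial-statement income): 1028000 Ft
  Exemption: 20% × (1028000 Ft − 406000 Ft) = 124400 Ft ≥ 38000 Ft, so the exemption is fully phased out
  Base: 1028000 Ft − 0 Ft = 1028000 Ft
  1028000 Ft × 10% = 102800 Ft

Regular income tax:
  426000 Ft × 12% = 51120 Ft
  265500 Ft × 16% = 42480 Ft
  → 93600 Ft

Excess of book-profits minimum tax over regular income tax: 102800 Ft − 93600 Ft = 9200 Ft.

9200 Ft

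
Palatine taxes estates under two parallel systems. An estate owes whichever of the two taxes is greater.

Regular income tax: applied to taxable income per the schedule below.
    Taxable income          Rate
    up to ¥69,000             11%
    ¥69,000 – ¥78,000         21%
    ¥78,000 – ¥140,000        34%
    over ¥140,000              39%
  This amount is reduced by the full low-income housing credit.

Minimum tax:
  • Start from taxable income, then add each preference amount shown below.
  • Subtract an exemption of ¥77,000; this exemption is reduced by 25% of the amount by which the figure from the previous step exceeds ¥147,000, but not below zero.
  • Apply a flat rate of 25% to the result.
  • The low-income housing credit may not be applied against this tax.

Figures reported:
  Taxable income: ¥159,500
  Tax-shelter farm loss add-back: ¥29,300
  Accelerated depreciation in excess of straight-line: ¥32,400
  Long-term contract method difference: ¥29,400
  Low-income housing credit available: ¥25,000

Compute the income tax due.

¥49,875

Regular income tax:
  ¥69,000 × 11% = ¥7,590
  ¥9,000 × 21% = ¥1,890
  ¥62,000 × 34% = ¥21,080
  ¥19,500 × 39% = ¥7,605
  → ¥38,165
  Less low-income housing credit ¥25,000 → ¥13,165

Minimum tax:
  Adjusted income: ¥159,500 + ¥29,300 + ¥32,400 + ¥29,400 = ¥250,600
  Exemption: ¥77,000 − 25% × (¥250,600 − ¥147,000) = ¥77,000 − ¥25,900 = ¥51,100
  Base: ¥250,600 − ¥51,100 = ¥199,500
  ¥199,500 × 25% = ¥49,875

¥49,875 > ¥13,165, so the minimum tax is the binding amount.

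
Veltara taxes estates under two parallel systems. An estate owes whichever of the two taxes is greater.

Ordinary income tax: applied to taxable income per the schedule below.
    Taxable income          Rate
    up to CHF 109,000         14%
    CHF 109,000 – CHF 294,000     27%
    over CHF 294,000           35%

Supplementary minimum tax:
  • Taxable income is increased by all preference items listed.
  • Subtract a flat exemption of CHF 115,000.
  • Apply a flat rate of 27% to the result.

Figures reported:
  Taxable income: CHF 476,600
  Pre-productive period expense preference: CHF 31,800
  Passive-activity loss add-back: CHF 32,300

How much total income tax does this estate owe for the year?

CHF 129,120

Ordinary income tax:
  CHF 109,000 × 14% = CHF 15,260
  CHF 185,000 × 27% = CHF 49,950
  CHF 182,600 × 35% = CHF 63,910
  → CHF 129,120

Supplementary minimum tax:
  Adjusted income: CHF 476,600 + CHF 31,800 + CHF 32,300 = CHF 540,700
  Less exemption CHF 115,000 → base CHF 425,700
  CHF 425,700 × 27% = CHF 114,939

CHF 129,120 > CHF 114,939, so the ordinary income tax governs.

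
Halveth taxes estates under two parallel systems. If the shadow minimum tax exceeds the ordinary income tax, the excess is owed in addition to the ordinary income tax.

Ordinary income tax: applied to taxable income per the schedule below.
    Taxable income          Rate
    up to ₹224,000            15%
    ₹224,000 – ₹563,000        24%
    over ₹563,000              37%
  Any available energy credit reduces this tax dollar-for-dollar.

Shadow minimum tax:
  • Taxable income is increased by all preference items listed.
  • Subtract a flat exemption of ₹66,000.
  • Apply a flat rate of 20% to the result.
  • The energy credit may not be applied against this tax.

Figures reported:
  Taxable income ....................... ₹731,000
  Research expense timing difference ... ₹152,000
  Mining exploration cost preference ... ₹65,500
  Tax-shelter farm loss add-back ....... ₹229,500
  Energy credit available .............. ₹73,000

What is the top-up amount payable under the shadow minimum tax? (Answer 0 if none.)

Ordinary income tax:
  ₹224,000 × 15% = ₹33,600
  ₹339,000 × 24% = ₹81,360
  ₹168,000 × 37% = ₹62,160
  → ₹177,120
  Less energy credit ₹73,000 → ₹104,120

Shadow minimum tax:
  Adjusted income: ₹731,000 + ₹152,000 + ₹65,500 + ₹229,500 = ₹1,178,000
  Less exemption ₹66,000 → base ₹1,112,000
  ₹1,112,000 × 20% = ₹222,400

Excess of shadow minimum tax over ordinary income tax: ₹222,400 − ₹104,120 = ₹118,280.

₹118,280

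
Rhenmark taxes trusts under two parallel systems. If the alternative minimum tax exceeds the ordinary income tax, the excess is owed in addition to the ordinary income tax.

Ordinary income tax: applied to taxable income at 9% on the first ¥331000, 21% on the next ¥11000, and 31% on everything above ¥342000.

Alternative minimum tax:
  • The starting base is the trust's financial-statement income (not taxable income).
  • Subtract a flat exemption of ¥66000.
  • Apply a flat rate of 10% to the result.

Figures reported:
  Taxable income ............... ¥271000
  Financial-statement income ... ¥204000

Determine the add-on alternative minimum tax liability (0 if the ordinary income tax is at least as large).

Ordinary income tax:
  ¥271000 × 9% = ¥24390

Alternative minimum tax:
  Base (financial-statement income): ¥204000
  Less exemption ¥66000 → base ¥138000
  ¥138000 × 10% = ¥13800

¥13800 ≤ ¥24390, so no add-on is due.

¥0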